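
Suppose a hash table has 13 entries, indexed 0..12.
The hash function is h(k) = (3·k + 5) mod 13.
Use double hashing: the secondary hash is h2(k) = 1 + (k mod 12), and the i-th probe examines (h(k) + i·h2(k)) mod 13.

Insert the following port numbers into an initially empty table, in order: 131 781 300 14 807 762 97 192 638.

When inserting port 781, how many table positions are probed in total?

2

Insert 131: h=8, slot 8 empty → index 8.
Insert 781: h=8, h2=2, slot 8 occupied → index 10.
Insert 300: h=8, h2=1, slot 8 occupied → index 9.
Insert 14: h=8, h2=3, slot 8 occupied → index 11.
Insert 807: h=8, h2=4, slot 8 occupied → index 12.
Insert 762: h=3, slot 3 empty → index 3.
Insert 97: h=10, h2=2, slots 10,12 occupied → index 1.
Insert 192: h=9, h2=1, slots 9,10,11,12 occupied → index 0.
Insert 638: h=8, h2=3, slots 8,11,1 occupied → index 4.
Table: [192, 97, -, 762, 638, -, -, -, 131, 300, 781, 14, 807]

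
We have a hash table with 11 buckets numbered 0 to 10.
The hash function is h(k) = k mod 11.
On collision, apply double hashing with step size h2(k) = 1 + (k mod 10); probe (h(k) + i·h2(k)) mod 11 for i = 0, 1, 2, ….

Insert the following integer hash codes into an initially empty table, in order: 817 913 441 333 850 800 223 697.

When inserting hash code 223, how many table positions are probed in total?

Insert 817: h=3, slot 3 empty => index 3.
Insert 913: h=0, slot 0 empty => index 0.
Insert 441: h=1, slot 1 empty => index 1.
Insert 333: h=3, h2=4, slot 3 occupied => index 7.
Insert 850: h=3, h2=1, slot 3 occupied => index 4.
Insert 800: h=8, slot 8 empty => index 8.
Insert 223: h=3, h2=4, slots 3,7,0,4,8,1 occupied => index 5.
Insert 697: h=4, h2=8, slots 4,1 occupied => index 9.
Table: [913, 441, _, 817, 850, 223, _, 333, 800, 697, _]

7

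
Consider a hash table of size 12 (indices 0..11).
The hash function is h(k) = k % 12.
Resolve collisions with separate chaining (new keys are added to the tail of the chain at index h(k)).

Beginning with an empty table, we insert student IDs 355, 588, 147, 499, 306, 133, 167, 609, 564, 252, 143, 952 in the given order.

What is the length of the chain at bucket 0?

3

Insert 355: h=7, bucket 7 empty → new chain.
Insert 588: h=0, bucket 0 empty → new chain.
Insert 147: h=3, bucket 3 empty → new chain.
Insert 499: h=7, bucket 7 nonempty → append to chain.
Insert 306: h=6, bucket 6 empty → new chain.
Insert 133: h=1, bucket 1 empty → new chain.
Insert 167: h=11, bucket 11 empty → new chain.
Insert 609: h=9, bucket 9 empty → new chain.
Insert 564: h=0, bucket 0 nonempty → append to chain.
Insert 252: h=0, bucket 0 nonempty → append to chain.
Insert 143: h=11, bucket 11 nonempty → append to chain.
Insert 952: h=4, bucket 4 empty → new chain.
Final buckets:
0: 588 -> 564 -> 252
1: 133
2: _
3: 147
4: 952
5: _
6: 306
7: 355 -> 499
8: _
9: 609
10: _
11: 167 -> 143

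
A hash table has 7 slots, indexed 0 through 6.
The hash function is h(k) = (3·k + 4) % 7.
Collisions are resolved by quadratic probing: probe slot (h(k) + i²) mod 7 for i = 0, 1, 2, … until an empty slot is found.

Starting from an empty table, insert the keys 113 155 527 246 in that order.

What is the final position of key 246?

113 hashes to 0; slot 0 is free => place at 0.
155 hashes to 0; 0 taken => place at 1.
527 hashes to 3; slot 3 is free => place at 3.
246 hashes to 0; 0,1 taken => place at 4.
Table: [113, 155, ., 527, 246, ., .]

4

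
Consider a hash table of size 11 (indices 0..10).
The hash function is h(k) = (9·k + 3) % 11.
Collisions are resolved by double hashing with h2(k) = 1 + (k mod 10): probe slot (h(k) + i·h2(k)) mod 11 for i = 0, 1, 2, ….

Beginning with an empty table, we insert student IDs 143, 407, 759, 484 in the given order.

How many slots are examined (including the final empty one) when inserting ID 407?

2

143: h=3 => slot 3
407: h=3, h2=8, probe 3,0 => slot 0
759: h=3, h2=10, probe 3,2 => slot 2
484: h=3, h2=5, probe 3,8 => slot 8
Table: [407, _, 759, 143, _, _, _, _, 484, _, _]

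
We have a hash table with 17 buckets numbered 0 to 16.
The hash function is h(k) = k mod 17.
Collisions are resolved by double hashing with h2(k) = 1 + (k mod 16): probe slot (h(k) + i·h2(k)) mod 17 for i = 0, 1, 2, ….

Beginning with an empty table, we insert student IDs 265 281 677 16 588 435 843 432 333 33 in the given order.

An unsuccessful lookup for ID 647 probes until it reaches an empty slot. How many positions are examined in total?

265: h=10 => slot 10
281: h=9 => slot 9
677: h=14 => slot 14
16: h=16 => slot 16
588: h=10, h2=13, probe 10,6 => slot 6
435: h=10, h2=4, probe 10,14,1 => slot 1
843: h=10, h2=12, probe 10,5 => slot 5
432: h=7 => slot 7
333: h=10, h2=14, probe 10,7,4 => slot 4
33: h=16, h2=2, probe 16,1,3 => slot 3
Table: [_, 435, _, 33, 333, 843, 588, 432, _, 281, 265, _, _, _, 677, _, 16]
Lookup 647: h=1, h2=8, probe 1,9,0 → slot 0 empty, not found.

3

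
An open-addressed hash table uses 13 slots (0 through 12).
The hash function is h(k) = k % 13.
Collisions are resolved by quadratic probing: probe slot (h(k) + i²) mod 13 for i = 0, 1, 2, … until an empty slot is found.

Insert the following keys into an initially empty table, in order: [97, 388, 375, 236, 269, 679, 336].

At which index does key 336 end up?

7

Insert 97: h=6, slot 6 empty -> index 6.
Insert 388: h=11, slot 11 empty -> index 11.
Insert 375: h=11, slot 11 occupied -> index 12.
Insert 236: h=2, slot 2 empty -> index 2.
Insert 269: h=9, slot 9 empty -> index 9.
Insert 679: h=3, slot 3 empty -> index 3.
Insert 336: h=11, slots 11,12,2 occupied -> index 7.
Table: [—, —, 236, 679, —, —, 97, 336, —, 269, —, 388, 375]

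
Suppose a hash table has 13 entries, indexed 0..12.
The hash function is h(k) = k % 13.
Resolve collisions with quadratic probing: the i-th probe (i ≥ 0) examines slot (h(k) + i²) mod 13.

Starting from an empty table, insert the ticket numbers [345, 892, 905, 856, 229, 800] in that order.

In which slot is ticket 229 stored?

12

Insert 345: h=7, slot 7 empty => index 7.
Insert 892: h=8, slot 8 empty => index 8.
Insert 905: h=8, slot 8 occupied => index 9.
Insert 856: h=11, slot 11 empty => index 11.
Insert 229: h=8, slots 8,9 occupied => index 12.
Insert 800: h=7, slots 7,8,11 occupied => index 3.
Table: [-, -, -, 800, -, -, -, 345, 892, 905, -, 856, 229]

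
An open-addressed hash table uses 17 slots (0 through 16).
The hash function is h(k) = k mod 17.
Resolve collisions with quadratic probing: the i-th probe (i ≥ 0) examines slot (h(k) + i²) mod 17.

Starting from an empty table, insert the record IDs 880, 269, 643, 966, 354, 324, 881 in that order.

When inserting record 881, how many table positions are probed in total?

880 hashes to 13; slot 13 is free => place at 13.
269 hashes to 14; slot 14 is free => place at 14.
643 hashes to 14; 14 taken => place at 15.
966 hashes to 14; 14,15 taken => place at 1.
354 hashes to 14; 14,15,1 taken => place at 6.
324 hashes to 1; 1 taken => place at 2.
881 hashes to 14; 14,15,1,6,13 taken => place at 5.
Table: [—, 966, 324, —, —, 881, 354, —, —, —, —, —, —, 880, 269, 643, —]

6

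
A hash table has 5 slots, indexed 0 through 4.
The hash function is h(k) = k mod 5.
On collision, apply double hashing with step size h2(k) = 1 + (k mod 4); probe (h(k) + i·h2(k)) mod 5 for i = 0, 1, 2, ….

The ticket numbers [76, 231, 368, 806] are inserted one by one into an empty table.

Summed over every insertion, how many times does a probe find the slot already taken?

Insert 76: h=1, slot 1 empty -> index 1.
Insert 231: h=1, h2=4, slot 1 occupied -> index 0.
Insert 368: h=3, slot 3 empty -> index 3.
Insert 806: h=1, h2=3, slot 1 occupied -> index 4.
Table: [231, 76, —, 368, 806]

2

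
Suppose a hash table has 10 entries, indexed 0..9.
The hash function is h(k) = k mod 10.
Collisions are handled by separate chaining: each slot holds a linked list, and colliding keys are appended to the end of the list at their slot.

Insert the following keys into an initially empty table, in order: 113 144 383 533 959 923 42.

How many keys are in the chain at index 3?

113 → bucket 3
144 → bucket 4
383 → bucket 3 (collision)
533 → bucket 3 (collision)
959 → bucket 9
923 → bucket 3 (collision)
42 → bucket 2
Final buckets:
0: _
1: _
2: 42
3: 113 -> 383 -> 533 -> 923
4: 144
5: _
6: _
7: _
8: _
9: 959

4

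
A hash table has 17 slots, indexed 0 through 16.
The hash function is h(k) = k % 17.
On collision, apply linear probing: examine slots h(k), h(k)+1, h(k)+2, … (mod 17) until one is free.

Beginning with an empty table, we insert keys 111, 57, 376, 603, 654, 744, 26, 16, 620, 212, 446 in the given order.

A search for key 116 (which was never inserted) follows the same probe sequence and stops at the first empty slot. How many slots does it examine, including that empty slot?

111 hashes to 9; slot 9 is free => place at 9.
57 hashes to 6; slot 6 is free => place at 6.
376 hashes to 2; slot 2 is free => place at 2.
603 hashes to 8; slot 8 is free => place at 8.
654 hashes to 8; 8,9 taken => place at 10.
744 hashes to 13; slot 13 is free => place at 13.
26 hashes to 9; 9,10 taken => place at 11.
16 hashes to 16; slot 16 is free => place at 16.
620 hashes to 8; 8,9,10,11 taken => place at 12.
212 hashes to 8; 8,9,10,11,12,13 taken => place at 14.
446 hashes to 4; slot 4 is free => place at 4.
Table: [_, _, 376, _, 446, _, 57, _, 603, 111, 654, 26, 620, 744, 212, _, 16]
Lookup 116: h=14, probe 14,15 → slot 15 empty, not found.

2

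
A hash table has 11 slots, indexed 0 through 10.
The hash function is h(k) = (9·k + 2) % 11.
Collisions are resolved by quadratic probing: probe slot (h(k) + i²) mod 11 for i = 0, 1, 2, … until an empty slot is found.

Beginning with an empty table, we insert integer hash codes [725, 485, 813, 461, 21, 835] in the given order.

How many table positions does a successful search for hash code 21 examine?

4

725: h=4 => slot 4
485: h=0 => slot 0
813: h=4, probe 4,5 => slot 5
461: h=4, probe 4,5,8 => slot 8
21: h=4, probe 4,5,8,2 => slot 2
835: h=4, probe 4,5,8,2,9 => slot 9
Table: [485, ∅, 21, ∅, 725, 813, ∅, ∅, 461, 835, ∅]
Lookup 21: h=4, probe 4,5,8,2 → found at 2.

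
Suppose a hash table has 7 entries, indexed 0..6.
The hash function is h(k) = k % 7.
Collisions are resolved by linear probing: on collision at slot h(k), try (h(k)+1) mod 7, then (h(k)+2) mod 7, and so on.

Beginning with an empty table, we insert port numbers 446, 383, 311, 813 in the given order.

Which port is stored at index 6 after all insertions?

446: h=5 => slot 5
383: h=5, probe 5,6 => slot 6
311: h=3 => slot 3
813: h=1 => slot 1
Table: [., 813, ., 311, ., 446, 383]

383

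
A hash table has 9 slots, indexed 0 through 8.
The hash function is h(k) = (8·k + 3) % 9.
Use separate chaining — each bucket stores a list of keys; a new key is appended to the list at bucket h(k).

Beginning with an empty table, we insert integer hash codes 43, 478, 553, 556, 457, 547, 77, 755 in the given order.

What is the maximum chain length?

43 → bucket 5
478 → bucket 2
553 → bucket 8
556 → bucket 5 (collision)
457 → bucket 5 (collision)
547 → bucket 5 (collision)
77 → bucket 7
755 → bucket 4
Final buckets:
0: .
1: .
2: 478
3: .
4: 755
5: 43 -> 556 -> 457 -> 547
6: .
7: 77
8: 553

4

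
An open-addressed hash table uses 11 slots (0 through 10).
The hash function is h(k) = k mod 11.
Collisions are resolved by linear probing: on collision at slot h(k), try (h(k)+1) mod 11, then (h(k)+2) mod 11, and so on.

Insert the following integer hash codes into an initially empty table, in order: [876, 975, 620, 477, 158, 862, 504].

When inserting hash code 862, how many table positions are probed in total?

Insert 876: h=7, slot 7 empty -> index 7.
Insert 975: h=7, slot 7 occupied -> index 8.
Insert 620: h=4, slot 4 empty -> index 4.
Insert 477: h=4, slot 4 occupied -> index 5.
Insert 158: h=4, slots 4,5 occupied -> index 6.
Insert 862: h=4, slots 4,5,6,7,8 occupied -> index 9.
Insert 504: h=9, slot 9 occupied -> index 10.
Table: [-, -, -, -, 620, 477, 158, 876, 975, 862, 504]

6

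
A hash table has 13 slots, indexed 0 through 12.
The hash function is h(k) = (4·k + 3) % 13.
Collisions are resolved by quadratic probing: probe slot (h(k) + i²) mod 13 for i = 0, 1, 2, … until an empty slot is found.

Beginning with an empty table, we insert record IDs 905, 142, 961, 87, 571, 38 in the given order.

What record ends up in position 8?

905: h=9 → slot 9
142: h=12 → slot 12
961: h=12, probe 12,0 → slot 0
87: h=0, probe 0,1 → slot 1
571: h=12, probe 12,0,3 → slot 3
38: h=12, probe 12,0,3,8 → slot 8
Table: [961, 87, _, 571, _, _, _, _, 38, 905, _, _, 142]

38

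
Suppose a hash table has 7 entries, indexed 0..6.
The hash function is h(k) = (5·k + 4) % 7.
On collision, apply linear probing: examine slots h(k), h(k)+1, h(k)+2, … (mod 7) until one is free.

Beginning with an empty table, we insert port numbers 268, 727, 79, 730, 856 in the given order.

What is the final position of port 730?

268 hashes to 0; slot 0 is free -> place at 0.
727 hashes to 6; slot 6 is free -> place at 6.
79 hashes to 0; 0 taken -> place at 1.
730 hashes to 0; 0,1 taken -> place at 2.
856 hashes to 0; 0,1,2 taken -> place at 3.
Table: [268, 79, 730, 856, -, -, 727]

2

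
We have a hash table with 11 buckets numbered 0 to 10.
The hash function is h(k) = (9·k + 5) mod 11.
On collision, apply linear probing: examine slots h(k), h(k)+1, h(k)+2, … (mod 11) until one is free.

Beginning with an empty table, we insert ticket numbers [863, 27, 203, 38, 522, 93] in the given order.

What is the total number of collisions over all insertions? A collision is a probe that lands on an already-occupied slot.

Insert 863: h=6, slot 6 empty => index 6.
Insert 27: h=6, slot 6 occupied => index 7.
Insert 203: h=6, slots 6,7 occupied => index 8.
Insert 38: h=6, slots 6,7,8 occupied => index 9.
Insert 522: h=6, slots 6,7,8,9 occupied => index 10.
Insert 93: h=6, slots 6,7,8,9,10 occupied => index 0.
Table: [93, —, —, —, —, —, 863, 27, 203, 38, 522]

15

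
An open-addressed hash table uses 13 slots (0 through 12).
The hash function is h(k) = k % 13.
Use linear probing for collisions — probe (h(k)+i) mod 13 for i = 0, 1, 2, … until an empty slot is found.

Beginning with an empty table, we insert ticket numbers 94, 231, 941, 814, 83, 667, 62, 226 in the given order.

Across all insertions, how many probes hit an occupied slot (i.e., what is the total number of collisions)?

94 hashes to 3; slot 3 is free => place at 3.
231 hashes to 10; slot 10 is free => place at 10.
941 hashes to 5; slot 5 is free => place at 5.
814 hashes to 8; slot 8 is free => place at 8.
83 hashes to 5; 5 taken => place at 6.
667 hashes to 4; slot 4 is free => place at 4.
62 hashes to 10; 10 taken => place at 11.
226 hashes to 5; 5,6 taken => place at 7.
Table: [_, _, _, 94, 667, 941, 83, 226, 814, _, 231, 62, _]

4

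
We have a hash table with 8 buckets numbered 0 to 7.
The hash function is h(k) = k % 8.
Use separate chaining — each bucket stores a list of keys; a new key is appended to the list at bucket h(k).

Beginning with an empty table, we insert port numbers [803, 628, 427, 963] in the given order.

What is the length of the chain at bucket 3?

803 → bucket 3
628 → bucket 4
427 → bucket 3 (collision)
963 → bucket 3 (collision)
Final buckets:
0: —
1: —
2: —
3: 803 -> 427 -> 963
4: 628
5: —
6: —
7: —

3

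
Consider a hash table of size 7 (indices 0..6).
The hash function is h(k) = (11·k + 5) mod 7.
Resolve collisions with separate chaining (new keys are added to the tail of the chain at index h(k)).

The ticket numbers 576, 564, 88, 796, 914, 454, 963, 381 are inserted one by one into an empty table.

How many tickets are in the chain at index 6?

1

576 → bucket 6
564 → bucket 0
88 → bucket 0 (collision)
796 → bucket 4
914 → bucket 0 (collision)
454 → bucket 1
963 → bucket 0 (collision)
381 → bucket 3
Final buckets:
0: 564 -> 88 -> 914 -> 963
1: 454
2: -
3: 381
4: 796
5: -
6: 576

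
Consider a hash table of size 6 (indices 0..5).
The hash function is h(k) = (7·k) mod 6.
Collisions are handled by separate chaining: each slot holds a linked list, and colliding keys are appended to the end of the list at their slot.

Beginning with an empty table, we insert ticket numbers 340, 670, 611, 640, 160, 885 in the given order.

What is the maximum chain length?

340 → bucket 4
670 → bucket 4 (collision)
611 → bucket 5
640 → bucket 4 (collision)
160 → bucket 4 (collision)
885 → bucket 3
Final buckets:
0: -
1: -
2: -
3: 885
4: 340 -> 670 -> 640 -> 160
5: 611

4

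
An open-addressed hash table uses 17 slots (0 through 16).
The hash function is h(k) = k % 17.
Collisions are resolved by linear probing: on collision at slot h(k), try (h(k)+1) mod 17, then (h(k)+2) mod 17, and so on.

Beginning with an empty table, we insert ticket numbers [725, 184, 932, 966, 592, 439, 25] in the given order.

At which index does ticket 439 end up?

1

725 hashes to 11; slot 11 is free => place at 11.
184 hashes to 14; slot 14 is free => place at 14.
932 hashes to 14; 14 taken => place at 15.
966 hashes to 14; 14,15 taken => place at 16.
592 hashes to 14; 14,15,16 taken => place at 0.
439 hashes to 14; 14,15,16,0 taken => place at 1.
25 hashes to 8; slot 8 is free => place at 8.
Table: [592, 439, ∅, ∅, ∅, ∅, ∅, ∅, 25, ∅, ∅, 725, ∅, ∅, 184, 932, 966]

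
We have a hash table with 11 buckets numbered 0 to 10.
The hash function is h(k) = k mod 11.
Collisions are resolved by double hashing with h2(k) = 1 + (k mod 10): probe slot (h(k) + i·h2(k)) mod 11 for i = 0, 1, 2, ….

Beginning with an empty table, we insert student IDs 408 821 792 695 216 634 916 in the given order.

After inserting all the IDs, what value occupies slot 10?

916

Insert 408: h=1, slot 1 empty => index 1.
Insert 821: h=7, slot 7 empty => index 7.
Insert 792: h=0, slot 0 empty => index 0.
Insert 695: h=2, slot 2 empty => index 2.
Insert 216: h=7, h2=7, slot 7 occupied => index 3.
Insert 634: h=7, h2=5, slots 7,1 occupied => index 6.
Insert 916: h=3, h2=7, slot 3 occupied => index 10.
Table: [792, 408, 695, 216, ∅, ∅, 634, 821, ∅, ∅, 916]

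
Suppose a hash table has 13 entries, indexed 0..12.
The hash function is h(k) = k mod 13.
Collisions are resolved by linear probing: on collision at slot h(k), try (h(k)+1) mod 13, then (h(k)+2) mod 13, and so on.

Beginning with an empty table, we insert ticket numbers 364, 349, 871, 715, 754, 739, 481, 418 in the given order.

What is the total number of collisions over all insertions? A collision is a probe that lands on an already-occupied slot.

14

364: h=0 -> slot 0
349: h=11 -> slot 11
871: h=0, probe 0,1 -> slot 1
715: h=0, probe 0,1,2 -> slot 2
754: h=0, probe 0,1,2,3 -> slot 3
739: h=11, probe 11,12 -> slot 12
481: h=0, probe 0,1,2,3,4 -> slot 4
418: h=2, probe 2,3,4,5 -> slot 5
Table: [364, 871, 715, 754, 481, 418, ∅, ∅, ∅, ∅, ∅, 349, 739]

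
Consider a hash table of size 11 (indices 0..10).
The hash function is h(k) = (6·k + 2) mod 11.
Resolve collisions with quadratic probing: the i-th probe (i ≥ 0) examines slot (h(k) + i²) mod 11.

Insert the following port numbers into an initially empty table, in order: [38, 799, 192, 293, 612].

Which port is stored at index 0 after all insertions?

38: h=10 => slot 10
799: h=0 => slot 0
192: h=10, probe 10,0,3 => slot 3
293: h=0, probe 0,1 => slot 1
612: h=0, probe 0,1,4 => slot 4
Table: [799, 293, -, 192, 612, -, -, -, -, -, 38]

799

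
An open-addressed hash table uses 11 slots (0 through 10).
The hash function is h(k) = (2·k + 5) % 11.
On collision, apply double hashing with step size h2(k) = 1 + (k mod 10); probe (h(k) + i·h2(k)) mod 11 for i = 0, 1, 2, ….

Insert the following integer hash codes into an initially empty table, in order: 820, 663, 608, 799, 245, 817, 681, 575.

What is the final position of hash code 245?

1

Insert 820: h=6, slot 6 empty -> index 6.
Insert 663: h=0, slot 0 empty -> index 0.
Insert 608: h=0, h2=9, slot 0 occupied -> index 9.
Insert 799: h=8, slot 8 empty -> index 8.
Insert 245: h=0, h2=6, slots 0,6 occupied -> index 1.
Insert 817: h=0, h2=8, slots 0,8 occupied -> index 5.
Insert 681: h=3, slot 3 empty -> index 3.
Insert 575: h=0, h2=6, slots 0,6,1 occupied -> index 7.
Table: [663, 245, -, 681, -, 817, 820, 575, 799, 608, -]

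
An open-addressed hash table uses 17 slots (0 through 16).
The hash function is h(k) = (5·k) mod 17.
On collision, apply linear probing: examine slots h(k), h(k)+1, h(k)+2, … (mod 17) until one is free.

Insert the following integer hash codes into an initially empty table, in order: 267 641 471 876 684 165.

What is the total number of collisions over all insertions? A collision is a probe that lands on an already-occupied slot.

Insert 267: h=9, slot 9 empty -> index 9.
Insert 641: h=9, slot 9 occupied -> index 10.
Insert 471: h=9, slots 9,10 occupied -> index 11.
Insert 876: h=11, slot 11 occupied -> index 12.
Insert 684: h=3, slot 3 empty -> index 3.
Insert 165: h=9, slots 9,10,11,12 occupied -> index 13.
Table: [∅, ∅, ∅, 684, ∅, ∅, ∅, ∅, ∅, 267, 641, 471, 876, 165, ∅, ∅, ∅]

8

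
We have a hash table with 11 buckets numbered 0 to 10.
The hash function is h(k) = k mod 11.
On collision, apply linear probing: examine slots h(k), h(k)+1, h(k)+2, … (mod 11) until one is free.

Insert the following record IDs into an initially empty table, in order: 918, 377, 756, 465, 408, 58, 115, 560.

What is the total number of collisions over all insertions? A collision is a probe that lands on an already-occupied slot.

918: h=5 -> slot 5
377: h=3 -> slot 3
756: h=8 -> slot 8
465: h=3, probe 3,4 -> slot 4
408: h=1 -> slot 1
58: h=3, probe 3,4,5,6 -> slot 6
115: h=5, probe 5,6,7 -> slot 7
560: h=10 -> slot 10
Table: [., 408, ., 377, 465, 918, 58, 115, 756, ., 560]

6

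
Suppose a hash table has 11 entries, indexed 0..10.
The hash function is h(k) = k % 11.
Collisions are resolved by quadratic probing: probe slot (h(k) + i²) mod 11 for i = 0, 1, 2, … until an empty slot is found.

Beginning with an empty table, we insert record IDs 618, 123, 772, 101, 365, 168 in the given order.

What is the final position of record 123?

618: h=2 -> slot 2
123: h=2, probe 2,3 -> slot 3
772: h=2, probe 2,3,6 -> slot 6
101: h=2, probe 2,3,6,0 -> slot 0
365: h=2, probe 2,3,6,0,7 -> slot 7
168: h=3, probe 3,4 -> slot 4
Table: [101, —, 618, 123, 168, —, 772, 365, —, —, —]

3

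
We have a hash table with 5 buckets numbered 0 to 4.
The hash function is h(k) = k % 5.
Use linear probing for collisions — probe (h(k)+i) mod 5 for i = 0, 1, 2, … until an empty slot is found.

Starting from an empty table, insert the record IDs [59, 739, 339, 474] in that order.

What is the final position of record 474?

2

Insert 59: h=4, slot 4 empty → index 4.
Insert 739: h=4, slot 4 occupied → index 0.
Insert 339: h=4, slots 4,0 occupied → index 1.
Insert 474: h=4, slots 4,0,1 occupied → index 2.
Table: [739, 339, 474, —, 59]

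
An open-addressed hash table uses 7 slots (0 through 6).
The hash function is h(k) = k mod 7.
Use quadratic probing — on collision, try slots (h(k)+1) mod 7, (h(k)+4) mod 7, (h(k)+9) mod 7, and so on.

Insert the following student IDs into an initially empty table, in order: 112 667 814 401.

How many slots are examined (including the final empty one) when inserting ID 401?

3

Insert 112: h=0, slot 0 empty => index 0.
Insert 667: h=2, slot 2 empty => index 2.
Insert 814: h=2, slot 2 occupied => index 3.
Insert 401: h=2, slots 2,3 occupied => index 6.
Table: [112, ., 667, 814, ., ., 401]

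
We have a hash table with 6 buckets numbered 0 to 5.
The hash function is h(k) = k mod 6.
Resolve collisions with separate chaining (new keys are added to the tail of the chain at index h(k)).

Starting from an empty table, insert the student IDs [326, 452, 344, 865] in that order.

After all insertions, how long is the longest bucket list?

326 → bucket 2
452 → bucket 2 (collision)
344 → bucket 2 (collision)
865 → bucket 1
Final buckets:
0: —
1: 865
2: 326 -> 452 -> 344
3: —
4: —
5: —

3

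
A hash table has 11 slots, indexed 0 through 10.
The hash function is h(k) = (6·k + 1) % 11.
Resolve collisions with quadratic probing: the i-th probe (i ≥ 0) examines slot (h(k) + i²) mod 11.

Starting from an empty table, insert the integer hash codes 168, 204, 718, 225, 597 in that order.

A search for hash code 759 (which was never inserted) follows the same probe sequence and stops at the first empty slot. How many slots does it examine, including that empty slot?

2

168 hashes to 8; slot 8 is free -> place at 8.
204 hashes to 4; slot 4 is free -> place at 4.
718 hashes to 8; 8 taken -> place at 9.
225 hashes to 9; 9 taken -> place at 10.
597 hashes to 8; 8,9 taken -> place at 1.
Table: [-, 597, -, -, 204, -, -, -, 168, 718, 225]
Lookup 759: h=1, probe 1,2 → slot 2 empty, not found.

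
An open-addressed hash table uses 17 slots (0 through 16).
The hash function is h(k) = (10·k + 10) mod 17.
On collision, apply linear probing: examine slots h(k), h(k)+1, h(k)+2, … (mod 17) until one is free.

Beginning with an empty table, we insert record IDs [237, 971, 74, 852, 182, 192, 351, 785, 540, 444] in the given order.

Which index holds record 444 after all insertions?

15

237: h=0 → slot 0
971: h=13 → slot 13
74: h=2 → slot 2
852: h=13, probe 13,14 → slot 14
182: h=11 → slot 11
192: h=9 → slot 9
351: h=1 → slot 1
785: h=6 → slot 6
540: h=4 → slot 4
444: h=13, probe 13,14,15 → slot 15
Table: [237, 351, 74, —, 540, —, 785, —, —, 192, —, 182, —, 971, 852, 444, —]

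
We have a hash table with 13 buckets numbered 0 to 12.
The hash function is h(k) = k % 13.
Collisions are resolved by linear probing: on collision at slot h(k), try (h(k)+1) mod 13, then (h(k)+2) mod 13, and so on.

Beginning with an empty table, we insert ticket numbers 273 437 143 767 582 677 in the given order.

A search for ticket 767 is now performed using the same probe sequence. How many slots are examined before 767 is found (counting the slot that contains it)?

3

273: h=0 -> slot 0
437: h=8 -> slot 8
143: h=0, probe 0,1 -> slot 1
767: h=0, probe 0,1,2 -> slot 2
582: h=10 -> slot 10
677: h=1, probe 1,2,3 -> slot 3
Table: [273, 143, 767, 677, _, _, _, _, 437, _, 582, _, _]
Lookup 767: h=0, probe 0,1,2 → found at 2.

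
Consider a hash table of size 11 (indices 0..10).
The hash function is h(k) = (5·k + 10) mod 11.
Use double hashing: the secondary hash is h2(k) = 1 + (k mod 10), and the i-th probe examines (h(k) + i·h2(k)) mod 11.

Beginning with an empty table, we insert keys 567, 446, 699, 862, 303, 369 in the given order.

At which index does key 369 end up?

5

567: h=7 -> slot 7
446: h=7, h2=7, probe 7,3 -> slot 3
699: h=7, h2=10, probe 7,6 -> slot 6
862: h=8 -> slot 8
303: h=7, h2=4, probe 7,0 -> slot 0
369: h=7, h2=10, probe 7,6,5 -> slot 5
Table: [303, ., ., 446, ., 369, 699, 567, 862, ., .]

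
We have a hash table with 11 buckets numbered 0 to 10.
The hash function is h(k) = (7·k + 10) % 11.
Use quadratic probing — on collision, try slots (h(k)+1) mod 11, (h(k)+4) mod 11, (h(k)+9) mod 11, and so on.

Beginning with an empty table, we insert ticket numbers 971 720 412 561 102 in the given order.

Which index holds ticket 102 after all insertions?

Insert 971: h=9, slot 9 empty -> index 9.
Insert 720: h=1, slot 1 empty -> index 1.
Insert 412: h=1, slot 1 occupied -> index 2.
Insert 561: h=10, slot 10 empty -> index 10.
Insert 102: h=9, slots 9,10,2 occupied -> index 7.
Table: [∅, 720, 412, ∅, ∅, ∅, ∅, 102, ∅, 971, 561]

7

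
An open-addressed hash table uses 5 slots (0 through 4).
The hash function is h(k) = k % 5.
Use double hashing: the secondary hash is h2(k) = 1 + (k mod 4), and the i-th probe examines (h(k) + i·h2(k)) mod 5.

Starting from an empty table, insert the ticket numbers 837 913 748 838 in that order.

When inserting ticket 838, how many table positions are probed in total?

Insert 837: h=2, slot 2 empty -> index 2.
Insert 913: h=3, slot 3 empty -> index 3.
Insert 748: h=3, h2=1, slot 3 occupied -> index 4.
Insert 838: h=3, h2=3, slot 3 occupied -> index 1.
Table: [∅, 838, 837, 913, 748]

2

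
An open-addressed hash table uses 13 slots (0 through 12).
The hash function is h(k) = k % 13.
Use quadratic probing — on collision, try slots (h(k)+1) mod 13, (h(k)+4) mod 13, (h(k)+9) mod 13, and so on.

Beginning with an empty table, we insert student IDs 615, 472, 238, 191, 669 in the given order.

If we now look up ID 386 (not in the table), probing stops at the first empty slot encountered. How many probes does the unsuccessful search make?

2

615 hashes to 4; slot 4 is free => place at 4.
472 hashes to 4; 4 taken => place at 5.
238 hashes to 4; 4,5 taken => place at 8.
191 hashes to 9; slot 9 is free => place at 9.
669 hashes to 6; slot 6 is free => place at 6.
Table: [_, _, _, _, 615, 472, 669, _, 238, 191, _, _, _]
Lookup 386: h=9, probe 9,10 → slot 10 empty, not found.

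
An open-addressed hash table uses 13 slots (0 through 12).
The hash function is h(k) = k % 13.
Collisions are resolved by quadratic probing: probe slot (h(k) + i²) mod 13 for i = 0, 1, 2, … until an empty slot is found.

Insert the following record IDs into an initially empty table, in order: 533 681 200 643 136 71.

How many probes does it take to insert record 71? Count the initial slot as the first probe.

4

533: h=0 -> slot 0
681: h=5 -> slot 5
200: h=5, probe 5,6 -> slot 6
643: h=6, probe 6,7 -> slot 7
136: h=6, probe 6,7,10 -> slot 10
71: h=6, probe 6,7,10,2 -> slot 2
Table: [533, -, 71, -, -, 681, 200, 643, -, -, 136, -, -]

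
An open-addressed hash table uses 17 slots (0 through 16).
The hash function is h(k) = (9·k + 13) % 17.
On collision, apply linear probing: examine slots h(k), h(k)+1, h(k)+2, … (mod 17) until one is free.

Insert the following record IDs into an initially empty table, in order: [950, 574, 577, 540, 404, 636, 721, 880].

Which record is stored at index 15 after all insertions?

Insert 950: h=12, slot 12 empty => index 12.
Insert 574: h=11, slot 11 empty => index 11.
Insert 577: h=4, slot 4 empty => index 4.
Insert 540: h=11, slots 11,12 occupied => index 13.
Insert 404: h=11, slots 11,12,13 occupied => index 14.
Insert 636: h=8, slot 8 empty => index 8.
Insert 721: h=8, slot 8 occupied => index 9.
Insert 880: h=11, slots 11,12,13,14 occupied => index 15.
Table: [., ., ., ., 577, ., ., ., 636, 721, ., 574, 950, 540, 404, 880, .]

880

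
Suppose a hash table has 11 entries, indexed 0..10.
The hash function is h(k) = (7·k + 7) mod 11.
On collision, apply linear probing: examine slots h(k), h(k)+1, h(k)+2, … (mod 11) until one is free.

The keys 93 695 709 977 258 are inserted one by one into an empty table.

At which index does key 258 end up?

93 hashes to 9; slot 9 is free → place at 9.
695 hashes to 10; slot 10 is free → place at 10.
709 hashes to 9; 9,10 taken → place at 0.
977 hashes to 4; slot 4 is free → place at 4.
258 hashes to 9; 9,10,0 taken → place at 1.
Table: [709, 258, —, —, 977, —, —, —, —, 93, 695]

1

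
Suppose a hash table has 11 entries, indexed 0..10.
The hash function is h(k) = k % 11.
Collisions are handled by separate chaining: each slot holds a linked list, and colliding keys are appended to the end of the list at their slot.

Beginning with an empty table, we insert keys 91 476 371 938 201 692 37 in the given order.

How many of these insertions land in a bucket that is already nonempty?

91 → bucket 3
476 → bucket 3 (collision)
371 → bucket 8
938 → bucket 3 (collision)
201 → bucket 3 (collision)
692 → bucket 10
37 → bucket 4
Final buckets:
0: —
1: —
2: —
3: 91 -> 476 -> 938 -> 201
4: 37
5: —
6: —
7: —
8: 371
9: —
10: 692

3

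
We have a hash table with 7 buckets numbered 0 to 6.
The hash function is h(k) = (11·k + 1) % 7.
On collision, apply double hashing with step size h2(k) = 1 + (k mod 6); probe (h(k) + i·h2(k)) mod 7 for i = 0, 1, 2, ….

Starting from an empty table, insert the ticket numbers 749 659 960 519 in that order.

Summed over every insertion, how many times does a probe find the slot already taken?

749 hashes to 1; slot 1 is free → place at 1.
659 hashes to 5; slot 5 is free → place at 5.
960 hashes to 5, h2=1; 5 taken → place at 6.
519 hashes to 5, h2=4; 5 taken → place at 2.
Table: [∅, 749, 519, ∅, ∅, 659, 960]

2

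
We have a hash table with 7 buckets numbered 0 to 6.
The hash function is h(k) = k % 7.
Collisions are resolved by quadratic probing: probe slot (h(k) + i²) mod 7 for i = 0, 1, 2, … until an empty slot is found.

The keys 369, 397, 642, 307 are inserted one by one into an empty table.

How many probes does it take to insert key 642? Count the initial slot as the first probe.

369 hashes to 5; slot 5 is free => place at 5.
397 hashes to 5; 5 taken => place at 6.
642 hashes to 5; 5,6 taken => place at 2.
307 hashes to 6; 6 taken => place at 0.
Table: [307, ., 642, ., ., 369, 397]

3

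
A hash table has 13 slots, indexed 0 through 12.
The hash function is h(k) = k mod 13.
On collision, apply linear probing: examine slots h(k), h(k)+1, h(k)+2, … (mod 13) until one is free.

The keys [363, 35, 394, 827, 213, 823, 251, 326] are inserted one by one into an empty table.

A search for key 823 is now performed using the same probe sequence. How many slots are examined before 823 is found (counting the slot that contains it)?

363: h=12 => slot 12
35: h=9 => slot 9
394: h=4 => slot 4
827: h=8 => slot 8
213: h=5 => slot 5
823: h=4, probe 4,5,6 => slot 6
251: h=4, probe 4,5,6,7 => slot 7
326: h=1 => slot 1
Table: [_, 326, _, _, 394, 213, 823, 251, 827, 35, _, _, 363]
Lookup 823: h=4, probe 4,5,6 → found at 6.

3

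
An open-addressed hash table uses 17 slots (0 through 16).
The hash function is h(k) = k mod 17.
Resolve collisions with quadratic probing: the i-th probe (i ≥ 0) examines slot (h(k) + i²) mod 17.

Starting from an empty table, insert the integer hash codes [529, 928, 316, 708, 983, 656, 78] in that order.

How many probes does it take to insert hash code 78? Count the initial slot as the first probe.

529 hashes to 2; slot 2 is free => place at 2.
928 hashes to 10; slot 10 is free => place at 10.
316 hashes to 10; 10 taken => place at 11.
708 hashes to 11; 11 taken => place at 12.
983 hashes to 14; slot 14 is free => place at 14.
656 hashes to 10; 10,11,14,2 taken => place at 9.
78 hashes to 10; 10,11,14,2,9 taken => place at 1.
Table: [_, 78, 529, _, _, _, _, _, _, 656, 928, 316, 708, _, 983, _, _]

6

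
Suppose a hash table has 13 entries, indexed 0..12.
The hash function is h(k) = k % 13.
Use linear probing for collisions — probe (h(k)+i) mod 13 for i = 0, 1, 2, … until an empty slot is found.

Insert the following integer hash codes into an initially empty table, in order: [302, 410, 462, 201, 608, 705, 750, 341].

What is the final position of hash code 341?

5

302: h=3 → slot 3
410: h=7 → slot 7
462: h=7, probe 7,8 → slot 8
201: h=6 → slot 6
608: h=10 → slot 10
705: h=3, probe 3,4 → slot 4
750: h=9 → slot 9
341: h=3, probe 3,4,5 → slot 5
Table: [-, -, -, 302, 705, 341, 201, 410, 462, 750, 608, -, -]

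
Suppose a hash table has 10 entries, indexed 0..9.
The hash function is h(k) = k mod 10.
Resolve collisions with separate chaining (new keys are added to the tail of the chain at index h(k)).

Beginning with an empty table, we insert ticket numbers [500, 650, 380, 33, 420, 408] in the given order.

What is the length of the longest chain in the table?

Insert 500: h=0, bucket 0 empty → new chain.
Insert 650: h=0, bucket 0 nonempty → append to chain.
Insert 380: h=0, bucket 0 nonempty → append to chain.
Insert 33: h=3, bucket 3 empty → new chain.
Insert 420: h=0, bucket 0 nonempty → append to chain.
Insert 408: h=8, bucket 8 empty → new chain.
Final buckets:
0: 500 -> 650 -> 380 -> 420
1: .
2: .
3: 33
4: .
5: .
6: .
7: .
8: 408
9: .

4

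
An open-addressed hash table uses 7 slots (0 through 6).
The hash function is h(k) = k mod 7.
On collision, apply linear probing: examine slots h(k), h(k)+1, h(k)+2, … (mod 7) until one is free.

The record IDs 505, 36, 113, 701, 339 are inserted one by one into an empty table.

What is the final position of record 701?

4

505 hashes to 1; slot 1 is free → place at 1.
36 hashes to 1; 1 taken → place at 2.
113 hashes to 1; 1,2 taken → place at 3.
701 hashes to 1; 1,2,3 taken → place at 4.
339 hashes to 3; 3,4 taken → place at 5.
Table: [∅, 505, 36, 113, 701, 339, ∅]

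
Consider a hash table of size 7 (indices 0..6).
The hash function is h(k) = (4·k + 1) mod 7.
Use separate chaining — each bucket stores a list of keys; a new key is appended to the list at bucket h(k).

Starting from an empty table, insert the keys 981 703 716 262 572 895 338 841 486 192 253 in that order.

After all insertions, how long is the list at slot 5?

3

981 → bucket 5
703 → bucket 6
716 → bucket 2
262 → bucket 6 (collision)
572 → bucket 0
895 → bucket 4
338 → bucket 2 (collision)
841 → bucket 5 (collision)
486 → bucket 6 (collision)
192 → bucket 6 (collision)
253 → bucket 5 (collision)
Final buckets:
0: 572
1: —
2: 716 -> 338
3: —
4: 895
5: 981 -> 841 -> 253
6: 703 -> 262 -> 486 -> 192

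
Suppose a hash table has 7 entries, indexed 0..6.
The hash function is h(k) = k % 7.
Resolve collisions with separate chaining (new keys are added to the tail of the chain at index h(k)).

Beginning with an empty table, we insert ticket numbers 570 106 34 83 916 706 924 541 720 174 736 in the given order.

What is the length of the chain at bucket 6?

6

570 -> bucket 3
106 -> bucket 1
34 -> bucket 6
83 -> bucket 6 (collision)
916 -> bucket 6 (collision)
706 -> bucket 6 (collision)
924 -> bucket 0
541 -> bucket 2
720 -> bucket 6 (collision)
174 -> bucket 6 (collision)
736 -> bucket 1 (collision)
Final buckets:
0: 924
1: 106 -> 736
2: 541
3: 570
4: .
5: .
6: 34 -> 83 -> 916 -> 706 -> 720 -> 174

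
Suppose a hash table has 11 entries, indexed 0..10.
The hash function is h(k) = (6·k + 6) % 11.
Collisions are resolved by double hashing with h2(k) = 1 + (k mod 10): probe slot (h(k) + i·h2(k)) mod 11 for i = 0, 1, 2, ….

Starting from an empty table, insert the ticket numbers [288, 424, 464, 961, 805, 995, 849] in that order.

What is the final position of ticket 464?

1

288: h=7 -> slot 7
424: h=9 -> slot 9
464: h=7, h2=5, probe 7,1 -> slot 1
961: h=8 -> slot 8
805: h=7, h2=6, probe 7,2 -> slot 2
995: h=3 -> slot 3
849: h=7, h2=10, probe 7,6 -> slot 6
Table: [-, 464, 805, 995, -, -, 849, 288, 961, 424, -]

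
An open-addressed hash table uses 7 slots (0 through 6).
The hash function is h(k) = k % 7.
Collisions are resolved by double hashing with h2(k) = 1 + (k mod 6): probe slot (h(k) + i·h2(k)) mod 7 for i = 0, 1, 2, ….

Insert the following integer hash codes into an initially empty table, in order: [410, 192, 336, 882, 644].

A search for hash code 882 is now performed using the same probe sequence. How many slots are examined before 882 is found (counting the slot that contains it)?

2

Insert 410: h=4, slot 4 empty → index 4.
Insert 192: h=3, slot 3 empty → index 3.
Insert 336: h=0, slot 0 empty → index 0.
Insert 882: h=0, h2=1, slot 0 occupied → index 1.
Insert 644: h=0, h2=3, slots 0,3 occupied → index 6.
Table: [336, 882, ., 192, 410, ., 644]
Lookup 882: h=0, h2=1, probe 0,1 → found at 1.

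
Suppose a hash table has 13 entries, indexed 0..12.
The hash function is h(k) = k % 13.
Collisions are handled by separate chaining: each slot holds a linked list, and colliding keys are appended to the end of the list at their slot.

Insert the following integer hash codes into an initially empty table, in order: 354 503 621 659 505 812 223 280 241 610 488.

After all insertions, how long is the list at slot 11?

1

Insert 354: h=3, bucket 3 empty -> new chain.
Insert 503: h=9, bucket 9 empty -> new chain.
Insert 621: h=10, bucket 10 empty -> new chain.
Insert 659: h=9, bucket 9 nonempty -> append to chain.
Insert 505: h=11, bucket 11 empty -> new chain.
Insert 812: h=6, bucket 6 empty -> new chain.
Insert 223: h=2, bucket 2 empty -> new chain.
Insert 280: h=7, bucket 7 empty -> new chain.
Insert 241: h=7, bucket 7 nonempty -> append to chain.
Insert 610: h=12, bucket 12 empty -> new chain.
Insert 488: h=7, bucket 7 nonempty -> append to chain.
Final buckets:
0: ∅
1: ∅
2: 223
3: 354
4: ∅
5: ∅
6: 812
7: 280 -> 241 -> 488
8: ∅
9: 503 -> 659
10: 621
11: 505
12: 610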